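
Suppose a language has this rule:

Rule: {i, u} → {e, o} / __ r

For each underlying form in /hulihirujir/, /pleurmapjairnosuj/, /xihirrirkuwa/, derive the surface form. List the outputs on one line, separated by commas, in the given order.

huliherujer, pleormapjaernosuj, xiherrerkuwa

/hulihirujir/: /i/ is a high vowel immediately before /r/, so it lowers to [e]. /i/ is a high vowel immediately before /r/, so it lowers to [e]. → [huliherujer].
/pleurmapjairnosuj/: /u/ is a high vowel immediately before /r/, so it lowers to [o]. /i/ is a high vowel immediately before /r/, so it lowers to [e]. → [pleormapjaernosuj].
/xihirrirkuwa/: /i/ is a high vowel immediately before /r/, so it lowers to [e]. /i/ is a high vowel immediately before /r/, so it lowers to [e]. → [xiherrerkuwa].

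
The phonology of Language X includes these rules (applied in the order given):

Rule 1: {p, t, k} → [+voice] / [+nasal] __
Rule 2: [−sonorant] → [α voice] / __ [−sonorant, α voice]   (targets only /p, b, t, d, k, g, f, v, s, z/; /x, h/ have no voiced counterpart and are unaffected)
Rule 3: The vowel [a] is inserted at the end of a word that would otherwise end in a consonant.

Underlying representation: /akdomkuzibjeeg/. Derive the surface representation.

agdomguzibjeega

Rule 1 (post-nasal voicing): /k/ is a voiceless stop immediately after the nasal /m/, so it voices to [g]. /akdomkuzibjeeg/ → akdomguzibjeeg.
Rule 2 (regressive voicing assimilation): /k/ precedes the voiced obstruent /d/, so it voices to [g] by assimilation. /akdomguzibjeeg/ → agdomguzibjeeg.
Rule 3 (final a-epenthesis): the form ends in the consonant /g/, so [a] is inserted word-finally. /agdomguzibjeeg/ → agdomguzibjeega.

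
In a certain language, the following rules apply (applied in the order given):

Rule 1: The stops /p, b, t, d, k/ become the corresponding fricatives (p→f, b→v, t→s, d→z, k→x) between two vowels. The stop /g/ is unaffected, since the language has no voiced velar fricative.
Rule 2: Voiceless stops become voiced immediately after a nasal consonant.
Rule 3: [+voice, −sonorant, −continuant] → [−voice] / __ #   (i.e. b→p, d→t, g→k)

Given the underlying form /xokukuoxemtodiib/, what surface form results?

Rule 1 (intervocalic spirantization): /k/ is a stop between vowels /o/ and /u/, so it spirantizes to the fricative [x]. /k/ is a stop between vowels /u/ and /u/, so it spirantizes to the fricative [x]. /d/ is a stop between vowels /o/ and /i/, so it spirantizes to the fricative [z]. /xokukuoxemtodiib/ → xoxuxuoxemtoziib.
Rule 2 (post-nasal voicing): /t/ is a voiceless stop immediately after the nasal /m/, so it voices to [d]. /xoxuxuoxemtoziib/ → xoxuxuoxemdoziib.
Rule 3 (final devoicing): /b/ is a voiced stop in word-final position, so it devoices to [p]. /xoxuxuoxemdoziib/ → xoxuxuoxemdoziip.

xoxuxuoxemdoziip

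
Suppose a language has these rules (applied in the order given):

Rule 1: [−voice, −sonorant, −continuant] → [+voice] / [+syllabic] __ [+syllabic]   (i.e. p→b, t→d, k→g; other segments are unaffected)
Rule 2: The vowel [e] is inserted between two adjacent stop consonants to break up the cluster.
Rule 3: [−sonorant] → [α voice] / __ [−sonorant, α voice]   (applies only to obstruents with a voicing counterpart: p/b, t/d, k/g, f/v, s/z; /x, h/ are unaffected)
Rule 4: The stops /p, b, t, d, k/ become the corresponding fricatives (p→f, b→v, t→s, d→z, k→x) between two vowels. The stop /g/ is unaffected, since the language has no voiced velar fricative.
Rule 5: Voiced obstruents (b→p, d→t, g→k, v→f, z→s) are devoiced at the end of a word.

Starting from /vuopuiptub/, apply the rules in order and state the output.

vuovuifesup

Rule 1 (intervocalic voicing): /p/ is a voiceless stop between vowels /o/ and /u/, so it voices to [b]. /vuopuiptub/ → vuobuiptub.
Rule 2 (stop-cluster e-epenthesis): /p/ and /t/ form a stop–stop cluster, so [e] is inserted between them. /vuobuiptub/ → vuobuipetub.
Rule 3 (regressive voicing assimilation): no segment meets the environment; /vuobuipetub/ is unchanged.
Rule 4 (intervocalic spirantization): /b/ is a stop between vowels /o/ and /u/, so it spirantizes to the fricative [v]. /p/ is a stop between vowels /i/ and /e/, so it spirantizes to the fricative [f]. /t/ is a stop between vowels /e/ and /u/, so it spirantizes to the fricative [s]. /vuobuipetub/ → vuovuifesub.
Rule 5 (final devoicing): /b/ is a voiced obstruent in word-final position, so it devoices to [p]. /vuovuifesub/ → vuovuifesup.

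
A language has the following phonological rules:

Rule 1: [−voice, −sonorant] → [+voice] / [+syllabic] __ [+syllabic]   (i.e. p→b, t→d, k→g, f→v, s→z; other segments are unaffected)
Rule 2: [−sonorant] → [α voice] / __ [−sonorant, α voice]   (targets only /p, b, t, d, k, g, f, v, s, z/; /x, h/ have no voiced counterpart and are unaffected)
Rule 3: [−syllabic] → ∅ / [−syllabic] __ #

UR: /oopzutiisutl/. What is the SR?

Rule 1 (intervocalic voicing): /t/ is a voiceless obstruent between vowels /u/ and /i/, so it voices to [d]. /s/ is a voiceless obstruent between vowels /i/ and /u/, so it voices to [z]. /oopzutiisutl/ → oopzudiizutl.
Rule 2 (regressive voicing assimilation): /p/ precedes the voiced obstruent /z/, so it voices to [b] by assimilation. /oopzudiizutl/ → oobzudiizutl.
Rule 3 (final cluster simplification): /l/ is the second consonant of a word-final cluster /tl/, so it deletes. /oobzudiizutl/ → oobzudiizut.

oobzudiizut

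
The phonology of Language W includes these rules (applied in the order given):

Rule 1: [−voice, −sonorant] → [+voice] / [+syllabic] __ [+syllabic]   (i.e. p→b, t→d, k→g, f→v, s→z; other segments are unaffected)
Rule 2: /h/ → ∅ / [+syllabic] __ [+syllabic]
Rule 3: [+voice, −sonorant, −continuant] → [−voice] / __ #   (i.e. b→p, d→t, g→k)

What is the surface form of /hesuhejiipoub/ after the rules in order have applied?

Rule 1 (intervocalic voicing): /s/ is a voiceless obstruent between vowels /e/ and /u/, so it voices to [z]. /p/ is a voiceless obstruent between vowels /i/ and /o/, so it voices to [b]. /hesuhejiipoub/ → hezuhejiiboub.
Rule 2 (intervocalic h-deletion): /h/ occurs between vowels /u/ and /e/, so it deletes. /hezuhejiiboub/ → hezuejiiboub.
Rule 3 (final devoicing): /b/ is a voiced stop in word-final position, so it devoices to [p]. /hezuejiiboub/ → hezuejiiboup.

hezuejiiboup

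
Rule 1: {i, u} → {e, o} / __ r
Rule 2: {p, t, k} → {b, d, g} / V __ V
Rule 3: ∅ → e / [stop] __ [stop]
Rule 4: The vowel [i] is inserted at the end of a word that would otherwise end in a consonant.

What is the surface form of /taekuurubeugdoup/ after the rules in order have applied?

taeguorubeugedoupi

Rule 1 (pre-rhotic lowering): /u/ is a high vowel immediately before /r/, so it lowers to [o]. /taekuurubeugdoup/ → taekuorubeugdoup.
Rule 2 (intervocalic voicing): /k/ is a voiceless stop between vowels /e/ and /u/, so it voices to [g]. /taekuorubeugdoup/ → taeguorubeugdoup.
Rule 3 (stop-cluster e-epenthesis): /g/ and /d/ form a stop–stop cluster, so [e] is inserted between them. /taeguorubeugdoup/ → taeguorubeugedoup.
Rule 4 (final i-epenthesis): the form ends in the consonant /p/, so [i] is inserted word-finally. /taeguorubeugedoup/ → taeguorubeugedoupi.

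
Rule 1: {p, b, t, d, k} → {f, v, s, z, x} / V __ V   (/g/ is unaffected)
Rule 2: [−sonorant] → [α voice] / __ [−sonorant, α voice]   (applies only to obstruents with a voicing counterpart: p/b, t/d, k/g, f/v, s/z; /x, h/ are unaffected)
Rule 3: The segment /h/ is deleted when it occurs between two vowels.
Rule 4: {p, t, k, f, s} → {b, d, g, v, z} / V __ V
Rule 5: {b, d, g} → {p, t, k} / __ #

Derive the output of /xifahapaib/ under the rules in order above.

Rule 1 (intervocalic spirantization): /p/ is a stop between vowels /a/ and /a/, so it spirantizes to the fricative [f]. /xifahapaib/ → xifahafaib.
Rule 2 (regressive voicing assimilation): no segment meets the environment; /xifahafaib/ is unchanged.
Rule 3 (intervocalic h-deletion): /h/ occurs between vowels /a/ and /a/, so it deletes. /xifahafaib/ → xifaafaib.
Rule 4 (intervocalic voicing): /f/ is a voiceless obstruent between vowels /i/ and /a/, so it voices to [v]. /f/ is a voiceless obstruent between vowels /a/ and /a/, so it voices to [v]. /xifaafaib/ → xivaavaib.
Rule 5 (final devoicing): /b/ is a voiced stop in word-final position, so it devoices to [p]. /xivaavaib/ → xivaavaip.

xivaavaip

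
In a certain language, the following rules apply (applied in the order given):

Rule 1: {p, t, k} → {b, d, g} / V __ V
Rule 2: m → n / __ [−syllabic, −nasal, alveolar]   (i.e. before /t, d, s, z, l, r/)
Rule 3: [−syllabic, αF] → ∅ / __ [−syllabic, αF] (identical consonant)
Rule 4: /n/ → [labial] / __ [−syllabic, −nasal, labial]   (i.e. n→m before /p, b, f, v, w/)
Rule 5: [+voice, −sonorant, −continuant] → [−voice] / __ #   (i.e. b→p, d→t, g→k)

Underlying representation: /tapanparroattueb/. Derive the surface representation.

Rule 1 (intervocalic voicing): /p/ is a voiceless stop between vowels /a/ and /a/, so it voices to [b]. /tapanparroattueb/ → tabanparroattueb.
Rule 2 (nasal place assimilation): no segment meets the environment; /tabanparroattueb/ is unchanged.
Rule 3 (degemination): /rr/ is a geminate; the first /r/ deletes. /tt/ is a geminate; the first /t/ deletes. /tabanparroattueb/ → tabanparoatueb.
Rule 4 (nasal place assimilation): /n/ precedes the labial consonant /p/, so it assimilates in place to [m]. /tabanparoatueb/ → tabamparoatueb.
Rule 5 (final devoicing): /b/ is a voiced stop in word-final position, so it devoices to [p]. /tabamparoatueb/ → tabamparoatuep.

tabamparoatuep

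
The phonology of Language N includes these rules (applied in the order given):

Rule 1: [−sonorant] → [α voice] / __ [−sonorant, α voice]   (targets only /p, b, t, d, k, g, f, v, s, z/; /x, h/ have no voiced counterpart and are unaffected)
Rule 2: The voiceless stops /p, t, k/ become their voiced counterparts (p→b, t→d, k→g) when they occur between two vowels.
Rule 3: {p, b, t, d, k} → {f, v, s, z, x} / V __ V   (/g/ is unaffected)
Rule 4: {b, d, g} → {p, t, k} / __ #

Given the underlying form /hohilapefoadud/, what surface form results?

Rule 1 (regressive voicing assimilation): no segment meets the environment; /hohilapefoadud/ is unchanged.
Rule 2 (intervocalic voicing): /p/ is a voiceless stop between vowels /a/ and /e/, so it voices to [b]. /hohilapefoadud/ → hohilabefoadud.
Rule 3 (intervocalic spirantization): /b/ is a stop between vowels /a/ and /e/, so it spirantizes to the fricative [v]. /d/ is a stop between vowels /a/ and /u/, so it spirantizes to the fricative [z]. /hohilabefoadud/ → hohilavefoazud.
Rule 4 (final devoicing): /d/ is a voiced stop in word-final position, so it devoices to [t]. /hohilavefoazud/ → hohilavefoazut.

hohilavefoazut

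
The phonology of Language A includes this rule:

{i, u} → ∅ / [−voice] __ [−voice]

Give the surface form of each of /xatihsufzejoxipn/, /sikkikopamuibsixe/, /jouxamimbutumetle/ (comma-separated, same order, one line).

/xatihsufzejoxipn/: /i/ is a high vowel flanked by voiceless consonants /t/ and /h/, so it deletes. /u/ is a high vowel flanked by voiceless consonants /s/ and /f/, so it deletes. /i/ is a high vowel flanked by voiceless consonants /x/ and /p/, so it deletes. → [xathsfzejoxpn].
/sikkikopamuibsixe/: /i/ is a high vowel flanked by voiceless consonants /s/ and /k/, so it deletes. /i/ is a high vowel flanked by voiceless consonants /k/ and /k/, so it deletes. /i/ is a high vowel flanked by voiceless consonants /s/ and /x/, so it deletes. → [skkkopamuibsxe].
/jouxamimbutumetle/: the rule's environment is not met; surfaces unchanged as [jouxamimbutumetle].

xathsfzejoxpn, skkkopamuibsxe, jouxamimbutumetle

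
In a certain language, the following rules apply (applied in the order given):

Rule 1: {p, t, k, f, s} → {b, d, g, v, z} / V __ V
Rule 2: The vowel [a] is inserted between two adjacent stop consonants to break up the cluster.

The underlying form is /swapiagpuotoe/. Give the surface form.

Rule 1 (intervocalic voicing): /p/ is a voiceless obstruent between vowels /a/ and /i/, so it voices to [b]. /t/ is a voiceless obstruent between vowels /o/ and /o/, so it voices to [d]. /swapiagpuotoe/ → swabiagpuodoe.
Rule 2 (stop-cluster a-epenthesis): /g/ and /p/ form a stop–stop cluster, so [a] is inserted between them. /swabiagpuodoe/ → swabiagapuodoe.

swabiagapuodoe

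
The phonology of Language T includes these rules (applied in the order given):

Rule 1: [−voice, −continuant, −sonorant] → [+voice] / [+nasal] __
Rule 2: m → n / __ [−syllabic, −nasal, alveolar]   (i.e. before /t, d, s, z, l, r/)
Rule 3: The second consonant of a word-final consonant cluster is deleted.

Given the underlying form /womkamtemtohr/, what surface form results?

womgandendoh

Rule 1 (post-nasal voicing): /k/ is a voiceless stop immediately after the nasal /m/, so it voices to [g]. /t/ is a voiceless stop immediately after the nasal /m/, so it voices to [d]. /t/ is a voiceless stop immediately after the nasal /m/, so it voices to [d]. /womkamtemtohr/ → womgamdemdohr.
Rule 2 (nasal place assimilation): /m/ precedes the alveolar consonant /d/, so it assimilates in place to [n]. /m/ precedes the alveolar consonant /d/, so it assimilates in place to [n]. /womgamdemdohr/ → womgandendohr.
Rule 3 (final cluster simplification): /r/ is the second consonant of a word-final cluster /hr/, so it deletes. /womgandendohr/ → womgandendoh.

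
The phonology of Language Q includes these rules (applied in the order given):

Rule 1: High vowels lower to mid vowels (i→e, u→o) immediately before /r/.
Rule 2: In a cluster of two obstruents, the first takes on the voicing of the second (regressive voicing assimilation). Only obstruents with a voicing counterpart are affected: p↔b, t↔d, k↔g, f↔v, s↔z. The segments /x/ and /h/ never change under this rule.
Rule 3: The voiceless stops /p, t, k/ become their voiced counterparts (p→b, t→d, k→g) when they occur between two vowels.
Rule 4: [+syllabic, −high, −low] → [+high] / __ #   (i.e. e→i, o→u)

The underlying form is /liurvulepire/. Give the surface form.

Rule 1 (pre-rhotic lowering): /u/ is a high vowel immediately before /r/, so it lowers to [o]. /i/ is a high vowel immediately before /r/, so it lowers to [e]. /liurvulepire/ → liorvulepere.
Rule 2 (regressive voicing assimilation): no segment meets the environment; /liorvulepere/ is unchanged.
Rule 3 (intervocalic voicing): /p/ is a voiceless stop between vowels /e/ and /e/, so it voices to [b]. /liorvulepere/ → liorvulebere.
Rule 4 (final vowel raising): /e/ is a mid vowel in word-final position, so it raises to [i]. /liorvulebere/ → liorvuleberi.

liorvuleberi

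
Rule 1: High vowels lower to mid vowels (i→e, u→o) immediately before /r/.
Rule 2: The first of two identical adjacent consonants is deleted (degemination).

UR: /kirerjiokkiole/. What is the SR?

kererjiokiole

Rule 1 (pre-rhotic lowering): /i/ is a high vowel immediately before /r/, so it lowers to [e]. /kirerjiokkiole/ → kererjiokkiole.
Rule 2 (degemination): /kk/ is a geminate; the first /k/ deletes. /kererjiokkiole/ → kererjiokiole.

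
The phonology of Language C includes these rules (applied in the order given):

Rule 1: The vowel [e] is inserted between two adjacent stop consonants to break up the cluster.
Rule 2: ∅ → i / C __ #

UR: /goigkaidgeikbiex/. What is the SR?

Rule 1 (stop-cluster e-epenthesis): /g/ and /k/ form a stop–stop cluster, so [e] is inserted between them. /d/ and /g/ form a stop–stop cluster, so [e] is inserted between them. /k/ and /b/ form a stop–stop cluster, so [e] is inserted between them. /goigkaidgeikbiex/ → goigekaidegeikebiex.
Rule 2 (final i-epenthesis): the form ends in the consonant /x/, so [i] is inserted word-finally. /goigekaidegeikebiex/ → goigekaidegeikebiexi.

goigekaidegeikebiexi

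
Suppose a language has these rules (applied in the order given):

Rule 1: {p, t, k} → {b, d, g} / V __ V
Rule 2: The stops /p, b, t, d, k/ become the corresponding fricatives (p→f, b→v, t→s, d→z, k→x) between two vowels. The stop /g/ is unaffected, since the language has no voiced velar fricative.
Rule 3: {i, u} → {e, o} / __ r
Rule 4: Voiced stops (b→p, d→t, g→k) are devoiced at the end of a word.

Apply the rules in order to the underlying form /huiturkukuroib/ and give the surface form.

Rule 1 (intervocalic voicing): /t/ is a voiceless stop between vowels /i/ and /u/, so it voices to [d]. /k/ is a voiceless stop between vowels /u/ and /u/, so it voices to [g]. /huiturkukuroib/ → huidurkuguroib.
Rule 2 (intervocalic spirantization): /d/ is a stop between vowels /i/ and /u/, so it spirantizes to the fricative [z]. /huidurkuguroib/ → huizurkuguroib.
Rule 3 (pre-rhotic lowering): /u/ is a high vowel immediately before /r/, so it lowers to [o]. /u/ is a high vowel immediately before /r/, so it lowers to [o]. /huizurkuguroib/ → huizorkugoroib.
Rule 4 (final devoicing): /b/ is a voiced stop in word-final position, so it devoices to [p]. /huizorkugoroib/ → huizorkugoroip.

huizorkugoroip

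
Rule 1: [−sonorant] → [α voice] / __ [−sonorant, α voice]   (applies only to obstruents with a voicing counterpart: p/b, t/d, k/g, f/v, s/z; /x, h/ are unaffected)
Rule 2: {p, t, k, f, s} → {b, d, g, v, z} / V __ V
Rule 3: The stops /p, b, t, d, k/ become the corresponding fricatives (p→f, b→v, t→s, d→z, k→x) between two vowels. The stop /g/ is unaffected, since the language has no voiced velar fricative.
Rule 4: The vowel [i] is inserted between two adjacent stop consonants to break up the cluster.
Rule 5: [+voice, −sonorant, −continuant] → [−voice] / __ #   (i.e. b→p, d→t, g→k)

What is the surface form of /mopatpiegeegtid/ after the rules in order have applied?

Rule 1 (regressive voicing assimilation): /g/ precedes the voiceless obstruent /t/, so it devoices to [k] by assimilation. /mopatpiegeegtid/ → mopatpiegeektid.
Rule 2 (intervocalic voicing): /p/ is a voiceless obstruent between vowels /o/ and /a/, so it voices to [b]. /mopatpiegeektid/ → mobatpiegeektid.
Rule 3 (intervocalic spirantization): /b/ is a stop between vowels /o/ and /a/, so it spirantizes to the fricative [v]. /mobatpiegeektid/ → movatpiegeektid.
Rule 4 (stop-cluster i-epenthesis): /t/ and /p/ form a stop–stop cluster, so [i] is inserted between them. /k/ and /t/ form a stop–stop cluster, so [i] is inserted between them. /movatpiegeektid/ → movatipiegeekitid.
Rule 5 (final devoicing): /d/ is a voiced stop in word-final position, so it devoices to [t]. /movatipiegeekitid/ → movatipiegeekitit.

movatipiegeekitit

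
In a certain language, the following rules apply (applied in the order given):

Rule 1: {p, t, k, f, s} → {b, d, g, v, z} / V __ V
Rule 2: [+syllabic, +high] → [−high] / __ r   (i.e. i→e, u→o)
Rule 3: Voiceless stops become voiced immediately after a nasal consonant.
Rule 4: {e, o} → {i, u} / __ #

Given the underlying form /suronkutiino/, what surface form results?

Rule 1 (intervocalic voicing): /t/ is a voiceless obstruent between vowels /u/ and /i/, so it voices to [d]. /suronkutiino/ → suronkudiino.
Rule 2 (pre-rhotic lowering): /u/ is a high vowel immediately before /r/, so it lowers to [o]. /suronkudiino/ → soronkudiino.
Rule 3 (post-nasal voicing): /k/ is a voiceless stop immediately after the nasal /n/, so it voices to [g]. /soronkudiino/ → sorongudiino.
Rule 4 (final vowel raising): /o/ is a mid vowel in word-final position, so it raises to [u]. /sorongudiino/ → sorongudiinu.

sorongudiinu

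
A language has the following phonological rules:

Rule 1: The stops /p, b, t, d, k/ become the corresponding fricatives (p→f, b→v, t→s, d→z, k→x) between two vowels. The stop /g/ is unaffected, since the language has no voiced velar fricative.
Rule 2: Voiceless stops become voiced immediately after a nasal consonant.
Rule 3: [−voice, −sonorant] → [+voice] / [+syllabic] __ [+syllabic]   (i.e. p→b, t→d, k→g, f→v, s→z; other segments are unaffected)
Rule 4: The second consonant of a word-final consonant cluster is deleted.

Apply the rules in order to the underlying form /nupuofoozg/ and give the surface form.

Rule 1 (intervocalic spirantization): /p/ is a stop between vowels /u/ and /u/, so it spirantizes to the fricative [f]. /nupuofoozg/ → nufuofoozg.
Rule 2 (post-nasal voicing): no segment meets the environment; /nufuofoozg/ is unchanged.
Rule 3 (intervocalic voicing): /f/ is a voiceless obstruent between vowels /u/ and /u/, so it voices to [v]. /f/ is a voiceless obstruent between vowels /o/ and /o/, so it voices to [v]. /nufuofoozg/ → nuvuovoozg.
Rule 4 (final cluster simplification): /g/ is the second consonant of a word-final cluster /zg/, so it deletes. /nuvuovoozg/ → nuvuovooz.

nuvuovooz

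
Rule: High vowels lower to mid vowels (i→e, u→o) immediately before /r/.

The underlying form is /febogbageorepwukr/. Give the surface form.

febogbageorepwukr

No segment of /febogbageorepwukr/ meets the structural description of the rule, so the form surfaces unchanged.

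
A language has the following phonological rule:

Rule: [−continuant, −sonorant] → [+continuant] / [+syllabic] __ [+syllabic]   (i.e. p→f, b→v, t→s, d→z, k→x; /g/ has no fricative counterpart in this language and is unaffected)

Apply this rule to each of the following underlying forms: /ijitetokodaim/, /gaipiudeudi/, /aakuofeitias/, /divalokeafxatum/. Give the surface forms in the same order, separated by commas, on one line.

/ijitetokodaim/: /t/ is a stop between vowels /i/ and /e/, so it spirantizes to the fricative [s]. /t/ is a stop between vowels /e/ and /o/, so it spirantizes to the fricative [s]. /k/ is a stop between vowels /o/ and /o/, so it spirantizes to the fricative [x]. /d/ is a stop between vowels /o/ and /a/, so it spirantizes to the fricative [z]. → [ijisesoxozaim].
/gaipiudeudi/: /p/ is a stop between vowels /i/ and /i/, so it spirantizes to the fricative [f]. /d/ is a stop between vowels /u/ and /e/, so it spirantizes to the fricative [z]. /d/ is a stop between vowels /u/ and /i/, so it spirantizes to the fricative [z]. → [gaifiuzeuzi].
/aakuofeitias/: /k/ is a stop between vowels /a/ and /u/, so it spirantizes to the fricative [x]. /t/ is a stop between vowels /i/ and /i/, so it spirantizes to the fricative [s]. → [aaxuofeisias].
/divalokeafxatum/: /k/ is a stop between vowels /o/ and /e/, so it spirantizes to the fricative [x]. /t/ is a stop between vowels /a/ and /u/, so it spirantizes to the fricative [s]. → [divaloxeafxasum].

ijisesoxozaim, gaifiuzeuzi, aaxuofeisias, divaloxeafxasum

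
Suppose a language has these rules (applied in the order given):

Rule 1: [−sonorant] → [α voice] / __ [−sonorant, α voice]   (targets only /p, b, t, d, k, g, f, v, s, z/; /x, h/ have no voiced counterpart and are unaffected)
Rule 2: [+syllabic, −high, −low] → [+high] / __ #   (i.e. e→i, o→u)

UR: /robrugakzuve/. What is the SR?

robrugagzuvi

Rule 1 (regressive voicing assimilation): /k/ precedes the voiced obstruent /z/, so it voices to [g] by assimilation. /robrugakzuve/ → robrugagzuve.
Rule 2 (final vowel raising): /e/ is a mid vowel in word-final position, so it raises to [i]. /robrugagzuve/ → robrugagzuvi.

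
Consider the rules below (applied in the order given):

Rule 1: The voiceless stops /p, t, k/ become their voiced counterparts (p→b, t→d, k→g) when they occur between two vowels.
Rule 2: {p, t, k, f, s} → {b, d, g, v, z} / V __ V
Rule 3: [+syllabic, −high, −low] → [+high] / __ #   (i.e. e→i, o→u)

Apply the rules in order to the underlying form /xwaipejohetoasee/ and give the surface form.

Rule 1 (intervocalic voicing): /p/ is a voiceless stop between vowels /i/ and /e/, so it voices to [b]. /t/ is a voiceless stop between vowels /e/ and /o/, so it voices to [d]. /xwaipejohetoasee/ → xwaibejohedoasee.
Rule 2 (intervocalic voicing): /s/ is a voiceless obstruent between vowels /a/ and /e/, so it voices to [z]. /xwaibejohedoasee/ → xwaibejohedoazee.
Rule 3 (final vowel raising): /e/ is a mid vowel in word-final position, so it raises to [i]. /xwaibejohedoazee/ → xwaibejohedoazei.

xwaibejohedoazei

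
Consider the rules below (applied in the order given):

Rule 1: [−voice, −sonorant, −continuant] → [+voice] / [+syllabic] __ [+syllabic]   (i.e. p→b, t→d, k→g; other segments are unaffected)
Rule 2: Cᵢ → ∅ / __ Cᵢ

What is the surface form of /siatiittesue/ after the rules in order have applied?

siadiitesue

Rule 1 (intervocalic voicing): /t/ is a voiceless stop between vowels /a/ and /i/, so it voices to [d]. /siatiittesue/ → siadiittesue.
Rule 2 (degemination): /tt/ is a geminate; the first /t/ deletes. /siadiittesue/ → siadiitesue.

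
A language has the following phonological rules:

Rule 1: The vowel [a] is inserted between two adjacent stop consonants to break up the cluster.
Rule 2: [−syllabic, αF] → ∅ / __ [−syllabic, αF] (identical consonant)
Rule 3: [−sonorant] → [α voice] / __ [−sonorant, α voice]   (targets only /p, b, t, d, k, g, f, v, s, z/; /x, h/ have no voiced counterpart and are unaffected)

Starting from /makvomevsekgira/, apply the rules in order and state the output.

Rule 1 (stop-cluster a-epenthesis): /k/ and /g/ form a stop–stop cluster, so [a] is inserted between them. /makvomevsekgira/ → makvomevsekagira.
Rule 2 (degemination): no segment meets the environment; /makvomevsekagira/ is unchanged.
Rule 3 (regressive voicing assimilation): /k/ precedes the voiced obstruent /v/, so it voices to [g] by assimilation. /v/ precedes the voiceless obstruent /s/, so it devoices to [f] by assimilation. /makvomevsekagira/ → magvomefsekagira.

magvomefsekagira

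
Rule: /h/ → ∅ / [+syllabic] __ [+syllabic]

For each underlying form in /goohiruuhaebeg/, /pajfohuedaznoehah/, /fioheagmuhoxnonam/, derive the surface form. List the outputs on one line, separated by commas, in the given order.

/goohiruuhaebeg/: /h/ occurs between vowels /o/ and /i/, so it deletes. /h/ occurs between vowels /u/ and /a/, so it deletes. → [gooiruuaebeg].
/pajfohuedaznoehah/: /h/ occurs between vowels /o/ and /u/, so it deletes. /h/ occurs between vowels /e/ and /a/, so it deletes. → [pajfouedaznoeah].
/fioheagmuhoxnonam/: /h/ occurs between vowels /o/ and /e/, so it deletes. /h/ occurs between vowels /u/ and /o/, so it deletes. → [fioeagmuoxnonam].

gooiruuaebeg, pajfouedaznoeah, fioeagmuoxnonam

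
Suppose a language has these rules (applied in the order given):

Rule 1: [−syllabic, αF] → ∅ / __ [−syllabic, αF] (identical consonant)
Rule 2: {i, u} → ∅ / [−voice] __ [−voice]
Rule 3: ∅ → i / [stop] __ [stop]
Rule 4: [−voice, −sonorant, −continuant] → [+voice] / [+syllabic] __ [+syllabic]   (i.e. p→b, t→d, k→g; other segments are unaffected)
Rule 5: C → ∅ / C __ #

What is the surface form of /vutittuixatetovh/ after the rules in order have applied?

Rule 1 (degemination): /tt/ is a geminate; the first /t/ deletes. /vutittuixatetovh/ → vutituixatetovh.
Rule 2 (high vowel syncope): /i/ is a high vowel flanked by voiceless consonants /t/ and /t/, so it deletes. /vutituixatetovh/ → vuttuixatetovh.
Rule 3 (stop-cluster i-epenthesis): /t/ and /t/ form a stop–stop cluster, so [i] is inserted between them. /vuttuixatetovh/ → vutituixatetovh.
Rule 4 (intervocalic voicing): /t/ is a voiceless stop between vowels /u/ and /i/, so it voices to [d]. /t/ is a voiceless stop between vowels /i/ and /u/, so it voices to [d]. /t/ is a voiceless stop between vowels /a/ and /e/, so it voices to [d]. /t/ is a voiceless stop between vowels /e/ and /o/, so it voices to [d]. /vutituixatetovh/ → vudiduixadedovh.
Rule 5 (final cluster simplification): /h/ is the second consonant of a word-final cluster /vh/, so it deletes. /vudiduixadedovh/ → vudiduixadedov.

vudiduixadedov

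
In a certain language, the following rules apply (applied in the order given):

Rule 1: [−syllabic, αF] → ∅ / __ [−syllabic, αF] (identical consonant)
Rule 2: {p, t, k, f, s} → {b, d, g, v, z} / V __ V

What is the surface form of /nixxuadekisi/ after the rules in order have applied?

nixuadegizi

Rule 1 (degemination): /xx/ is a geminate; the first /x/ deletes. /nixxuadekisi/ → nixuadekisi.
Rule 2 (intervocalic voicing): /k/ is a voiceless obstruent between vowels /e/ and /i/, so it voices to [g]. /s/ is a voiceless obstruent between vowels /i/ and /i/, so it voices to [z]. /nixuadekisi/ → nixuadegizi.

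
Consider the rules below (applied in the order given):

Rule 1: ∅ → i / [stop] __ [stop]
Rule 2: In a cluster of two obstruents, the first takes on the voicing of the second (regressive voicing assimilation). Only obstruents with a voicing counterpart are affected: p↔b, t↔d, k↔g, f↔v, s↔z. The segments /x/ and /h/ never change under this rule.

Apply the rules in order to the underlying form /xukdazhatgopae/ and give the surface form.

Rule 1 (stop-cluster i-epenthesis): /k/ and /d/ form a stop–stop cluster, so [i] is inserted between them. /t/ and /g/ form a stop–stop cluster, so [i] is inserted between them. /xukdazhatgopae/ → xukidazhatigopae.
Rule 2 (regressive voicing assimilation): /z/ precedes the voiceless obstruent /h/, so it devoices to [s] by assimilation. /xukidazhatigopae/ → xukidashatigopae.

xukidashatigopae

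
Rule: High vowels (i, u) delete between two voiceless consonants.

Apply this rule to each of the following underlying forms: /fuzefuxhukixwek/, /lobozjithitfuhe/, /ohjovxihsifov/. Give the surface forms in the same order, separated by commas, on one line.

fuzefxhkxwek, lobozjithtfhe, ohjovxhsfov

/fuzefuxhukixwek/: /u/ is a high vowel flanked by voiceless consonants /f/ and /x/, so it deletes. /u/ is a high vowel flanked by voiceless consonants /h/ and /k/, so it deletes. /i/ is a high vowel flanked by voiceless consonants /k/ and /x/, so it deletes. → [fuzefxhkxwek].
/lobozjithitfuhe/: /i/ is a high vowel flanked by voiceless consonants /h/ and /t/, so it deletes. /u/ is a high vowel flanked by voiceless consonants /f/ and /h/, so it deletes. → [lobozjithtfhe].
/ohjovxihsifov/: /i/ is a high vowel flanked by voiceless consonants /x/ and /h/, so it deletes. /i/ is a high vowel flanked by voiceless consonants /s/ and /f/, so it deletes. → [ohjovxhsfov].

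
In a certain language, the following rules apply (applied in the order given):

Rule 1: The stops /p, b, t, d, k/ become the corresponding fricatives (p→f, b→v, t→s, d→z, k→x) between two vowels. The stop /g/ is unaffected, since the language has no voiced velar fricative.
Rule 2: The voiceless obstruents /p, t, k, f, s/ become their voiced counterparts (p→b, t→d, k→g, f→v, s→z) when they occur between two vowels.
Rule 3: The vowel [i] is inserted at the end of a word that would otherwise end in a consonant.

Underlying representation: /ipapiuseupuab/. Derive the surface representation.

ivaviuzeuvuabi

Rule 1 (intervocalic spirantization): /p/ is a stop between vowels /i/ and /a/, so it spirantizes to the fricative [f]. /p/ is a stop between vowels /a/ and /i/, so it spirantizes to the fricative [f]. /p/ is a stop between vowels /u/ and /u/, so it spirantizes to the fricative [f]. /ipapiuseupuab/ → ifafiuseufuab.
Rule 2 (intervocalic voicing): /f/ is a voiceless obstruent between vowels /i/ and /a/, so it voices to [v]. /f/ is a voiceless obstruent between vowels /a/ and /i/, so it voices to [v]. /s/ is a voiceless obstruent between vowels /u/ and /e/, so it voices to [z]. /f/ is a voiceless obstruent between vowels /u/ and /u/, so it voices to [v]. /ifafiuseufuab/ → ivaviuzeuvuab.
Rule 3 (final i-epenthesis): the form ends in the consonant /b/, so [i] is inserted word-finally. /ivaviuzeuvuab/ → ivaviuzeuvuabi.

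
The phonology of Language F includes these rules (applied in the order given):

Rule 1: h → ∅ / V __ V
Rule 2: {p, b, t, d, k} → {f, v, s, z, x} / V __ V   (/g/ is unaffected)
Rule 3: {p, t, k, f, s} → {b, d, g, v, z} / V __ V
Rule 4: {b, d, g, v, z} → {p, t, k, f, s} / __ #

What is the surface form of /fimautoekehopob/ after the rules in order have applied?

fimauzoexeovop

Rule 1 (intervocalic h-deletion): /h/ occurs between vowels /e/ and /o/, so it deletes. /fimautoekehopob/ → fimautoekeopob.
Rule 2 (intervocalic spirantization): /t/ is a stop between vowels /u/ and /o/, so it spirantizes to the fricative [s]. /k/ is a stop between vowels /e/ and /e/, so it spirantizes to the fricative [x]. /p/ is a stop between vowels /o/ and /o/, so it spirantizes to the fricative [f]. /fimautoekeopob/ → fimausoexeofob.
Rule 3 (intervocalic voicing): /s/ is a voiceless obstruent between vowels /u/ and /o/, so it voices to [z]. /f/ is a voiceless obstruent between vowels /o/ and /o/, so it voices to [v]. /fimausoexeofob/ → fimauzoexeovob.
Rule 4 (final devoicing): /b/ is a voiced obstruent in word-final position, so it devoices to [p]. /fimauzoexeovob/ → fimauzoexeovop.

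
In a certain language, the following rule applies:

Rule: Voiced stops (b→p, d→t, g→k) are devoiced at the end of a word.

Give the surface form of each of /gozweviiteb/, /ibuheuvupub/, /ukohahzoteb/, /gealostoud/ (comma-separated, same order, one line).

/gozweviiteb/: /b/ is a voiced stop in word-final position, so it devoices to [p]. → [gozweviitep].
/ibuheuvupub/: /b/ is a voiced stop in word-final position, so it devoices to [p]. → [ibuheuvupup].
/ukohahzoteb/: /b/ is a voiced stop in word-final position, so it devoices to [p]. → [ukohahzotep].
/gealostoud/: /d/ is a voiced stop in word-final position, so it devoices to [t]. → [gealostout].

gozweviitep, ibuheuvupup, ukohahzotep, gealostout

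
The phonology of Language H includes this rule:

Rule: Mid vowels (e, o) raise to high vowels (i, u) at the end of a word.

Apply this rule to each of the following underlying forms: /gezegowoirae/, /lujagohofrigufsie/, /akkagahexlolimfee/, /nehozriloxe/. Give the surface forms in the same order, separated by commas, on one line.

gezegowoirai, lujagohofrigufsii, akkagahexlolimfei, nehozriloxi

/gezegowoirae/: /e/ is a mid vowel in word-final position, so it raises to [i]. → [gezegowoirai].
/lujagohofrigufsie/: /e/ is a mid vowel in word-final position, so it raises to [i]. → [lujagohofrigufsii].
/akkagahexlolimfee/: /e/ is a mid vowel in word-final position, so it raises to [i]. → [akkagahexlolimfei].
/nehozriloxe/: /e/ is a mid vowel in word-final position, so it raises to [i]. → [nehozriloxi].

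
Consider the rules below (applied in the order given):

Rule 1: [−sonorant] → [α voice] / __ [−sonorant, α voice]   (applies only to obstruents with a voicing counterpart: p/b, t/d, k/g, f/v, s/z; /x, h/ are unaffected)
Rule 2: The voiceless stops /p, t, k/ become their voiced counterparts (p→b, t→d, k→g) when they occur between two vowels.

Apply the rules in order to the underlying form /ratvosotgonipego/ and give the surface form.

Rule 1 (regressive voicing assimilation): /t/ precedes the voiced obstruent /v/, so it voices to [d] by assimilation. /t/ precedes the voiced obstruent /g/, so it voices to [d] by assimilation. /ratvosotgonipego/ → radvosodgonipego.
Rule 2 (intervocalic voicing): /p/ is a voiceless stop between vowels /i/ and /e/, so it voices to [b]. /radvosodgonipego/ → radvosodgonibego.

radvosodgonibego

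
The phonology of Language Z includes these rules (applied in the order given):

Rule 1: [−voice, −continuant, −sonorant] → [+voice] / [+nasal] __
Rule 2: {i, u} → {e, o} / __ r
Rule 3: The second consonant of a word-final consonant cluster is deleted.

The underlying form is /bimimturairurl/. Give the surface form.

Rule 1 (post-nasal voicing): /t/ is a voiceless stop immediately after the nasal /m/, so it voices to [d]. /bimimturairurl/ → bimimdurairurl.
Rule 2 (pre-rhotic lowering): /u/ is a high vowel immediately before /r/, so it lowers to [o]. /i/ is a high vowel immediately before /r/, so it lowers to [e]. /u/ is a high vowel immediately before /r/, so it lowers to [o]. /bimimdurairurl/ → bimimdoraerorl.
Rule 3 (final cluster simplification): /l/ is the second consonant of a word-final cluster /rl/, so it deletes. /bimimdoraerorl/ → bimimdoraeror.

bimimdoraeror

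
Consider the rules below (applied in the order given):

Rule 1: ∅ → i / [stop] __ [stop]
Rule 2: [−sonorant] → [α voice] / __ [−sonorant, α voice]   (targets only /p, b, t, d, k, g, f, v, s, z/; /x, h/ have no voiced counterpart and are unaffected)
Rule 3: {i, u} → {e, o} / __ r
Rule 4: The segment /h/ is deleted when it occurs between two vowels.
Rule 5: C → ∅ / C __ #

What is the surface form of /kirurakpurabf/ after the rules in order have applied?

Rule 1 (stop-cluster i-epenthesis): /k/ and /p/ form a stop–stop cluster, so [i] is inserted between them. /kirurakpurabf/ → kirurakipurabf.
Rule 2 (regressive voicing assimilation): /b/ precedes the voiceless obstruent /f/, so it devoices to [p] by assimilation. /kirurakipurabf/ → kirurakipurapf.
Rule 3 (pre-rhotic lowering): /i/ is a high vowel immediately before /r/, so it lowers to [e]. /u/ is a high vowel immediately before /r/, so it lowers to [o]. /u/ is a high vowel immediately before /r/, so it lowers to [o]. /kirurakipurapf/ → kerorakiporapf.
Rule 4 (intervocalic h-deletion): no segment meets the environment; /kerorakiporapf/ is unchanged.
Rule 5 (final cluster simplification): /f/ is the second consonant of a word-final cluster /pf/, so it deletes. /kerorakiporapf/ → kerorakiporap.

kerorakiporap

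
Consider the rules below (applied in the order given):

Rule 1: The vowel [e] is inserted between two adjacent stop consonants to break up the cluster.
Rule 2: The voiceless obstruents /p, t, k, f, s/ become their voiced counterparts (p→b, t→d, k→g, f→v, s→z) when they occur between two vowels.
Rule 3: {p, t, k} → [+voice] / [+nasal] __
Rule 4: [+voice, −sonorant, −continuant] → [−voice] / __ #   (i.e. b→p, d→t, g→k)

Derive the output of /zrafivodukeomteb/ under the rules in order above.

zravivodugeomdep

Rule 1 (stop-cluster e-epenthesis): no segment meets the environment; /zrafivodukeomteb/ is unchanged.
Rule 2 (intervocalic voicing): /f/ is a voiceless obstruent between vowels /a/ and /i/, so it voices to [v]. /k/ is a voiceless obstruent between vowels /u/ and /e/, so it voices to [g]. /zrafivodukeomteb/ → zravivodugeomteb.
Rule 3 (post-nasal voicing): /t/ is a voiceless stop immediately after the nasal /m/, so it voices to [d]. /zravivodugeomteb/ → zravivodugeomdeb.
Rule 4 (final devoicing): /b/ is a voiced stop in word-final position, so it devoices to [p]. /zravivodugeomdeb/ → zravivodugeomdep.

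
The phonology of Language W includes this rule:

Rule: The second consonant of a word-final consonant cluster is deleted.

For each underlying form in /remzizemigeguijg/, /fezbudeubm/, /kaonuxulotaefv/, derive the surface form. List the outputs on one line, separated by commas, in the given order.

/remzizemigeguijg/: /g/ is the second consonant of a word-final cluster /jg/, so it deletes. → [remzizemigeguij].
/fezbudeubm/: /m/ is the second consonant of a word-final cluster /bm/, so it deletes. → [fezbudeub].
/kaonuxulotaefv/: /v/ is the second consonant of a word-final cluster /fv/, so it deletes. → [kaonuxulotaef].

remzizemigeguij, fezbudeub, kaonuxulotaef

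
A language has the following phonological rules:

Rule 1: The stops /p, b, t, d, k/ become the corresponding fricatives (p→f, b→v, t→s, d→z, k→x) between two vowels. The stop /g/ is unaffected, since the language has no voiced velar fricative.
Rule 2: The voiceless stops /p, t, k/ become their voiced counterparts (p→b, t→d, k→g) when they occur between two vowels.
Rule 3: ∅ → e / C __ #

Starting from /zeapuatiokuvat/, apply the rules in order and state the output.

zeafuasioxuvate

Rule 1 (intervocalic spirantization): /p/ is a stop between vowels /a/ and /u/, so it spirantizes to the fricative [f]. /t/ is a stop between vowels /a/ and /i/, so it spirantizes to the fricative [s]. /k/ is a stop between vowels /o/ and /u/, so it spirantizes to the fricative [x]. /zeapuatiokuvat/ → zeafuasioxuvat.
Rule 2 (intervocalic voicing): no segment meets the environment; /zeafuasioxuvat/ is unchanged.
Rule 3 (final e-epenthesis): the form ends in the consonant /t/, so [e] is inserted word-finally. /zeafuasioxuvat/ → zeafuasioxuvate.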